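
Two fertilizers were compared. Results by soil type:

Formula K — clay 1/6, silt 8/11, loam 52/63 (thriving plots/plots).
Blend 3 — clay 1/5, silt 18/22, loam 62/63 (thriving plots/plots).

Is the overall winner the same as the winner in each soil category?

Yes

Clay: Formula K 1/6 = 16.7%, Blend 3 1/5 = 20.0% → Blend 3
Silt: Formula K 8/11 = 72.7%, Blend 3 18/22 = 81.8% → Blend 3
Loam: Formula K 52/63 = 82.5%, Blend 3 62/63 = 98.4% → Blend 3
Overall: Formula K 61/80 = 76.2%, Blend 3 81/90 = 90.0% → Blend 3
Blend 3 wins overall and in every soil group — no reversal.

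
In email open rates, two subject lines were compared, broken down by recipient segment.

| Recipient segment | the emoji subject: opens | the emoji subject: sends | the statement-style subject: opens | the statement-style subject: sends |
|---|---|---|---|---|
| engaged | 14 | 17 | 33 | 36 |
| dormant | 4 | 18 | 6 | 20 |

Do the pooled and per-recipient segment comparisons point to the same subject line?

Yes

Engaged: the emoji subject 14/17 = 82.4%, the statement-style subject 33/36 = 91.7% → the statement-style subject
Dormant: the emoji subject 4/18 = 22.2%, the statement-style subject 6/20 = 30.0% → the statement-style subject
Overall: the emoji subject 18/35 = 51.4%, the statement-style subject 39/56 = 69.6% → the statement-style subject
The statement-style subject wins overall and in every recipient group — no reversal.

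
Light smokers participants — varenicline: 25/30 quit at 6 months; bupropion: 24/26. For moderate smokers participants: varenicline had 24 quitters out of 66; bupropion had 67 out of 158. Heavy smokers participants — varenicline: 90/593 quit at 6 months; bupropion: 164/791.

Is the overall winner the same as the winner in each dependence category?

Yes

Light smokers: varenicline 25/30 = 83.3%, bupropion 24/26 = 92.3% → bupropion
Moderate smokers: varenicline 24/66 = 36.4%, bupropion 67/158 = 42.4% → bupropion
Heavy smokers: varenicline 90/593 = 15.2%, bupropion 164/791 = 20.7% → bupropion
Overall: varenicline 139/689 = 20.2%, bupropion 255/975 = 26.2% → bupropion
Bupropion wins overall and in every dependence group — no reversal.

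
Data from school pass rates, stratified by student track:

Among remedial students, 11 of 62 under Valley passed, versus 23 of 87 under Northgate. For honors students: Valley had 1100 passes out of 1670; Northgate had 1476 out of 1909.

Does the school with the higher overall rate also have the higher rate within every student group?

Remedial: Valley 11/62 = 17.7%, Northgate 23/87 = 26.4% → Northgate
Honors: Valley 1100/1670 = 65.9%, Northgate 1476/1909 = 77.3% → Northgate
Overall: Valley 1111/1732 = 64.1%, Northgate 1499/1996 = 75.1% → Northgate
Northgate wins overall and in every student group — no reversal.

Yes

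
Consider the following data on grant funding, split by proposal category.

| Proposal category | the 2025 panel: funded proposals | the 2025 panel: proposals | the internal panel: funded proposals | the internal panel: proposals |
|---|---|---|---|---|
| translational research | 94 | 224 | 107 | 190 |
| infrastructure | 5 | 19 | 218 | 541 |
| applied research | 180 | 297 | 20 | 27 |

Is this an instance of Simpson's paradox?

Yes

Translational research: the 2025 panel 94/224 = 42.0%, the internal panel 107/190 = 56.3% → the internal panel
Infrastructure: the 2025 panel 5/19 = 26.3%, the internal panel 218/541 = 40.3% → the internal panel
Applied research: the 2025 panel 180/297 = 60.6%, the internal panel 20/27 = 74.1% → the internal panel
Overall: the 2025 panel 279/540 = 51.7%, the internal panel 345/758 = 45.5% → the 2025 panel
The internal panel wins each proposal group but the 2025 panel wins overall — the comparison reverses. The internal panel's proposals skew toward infrastructure, which has a lower base rate.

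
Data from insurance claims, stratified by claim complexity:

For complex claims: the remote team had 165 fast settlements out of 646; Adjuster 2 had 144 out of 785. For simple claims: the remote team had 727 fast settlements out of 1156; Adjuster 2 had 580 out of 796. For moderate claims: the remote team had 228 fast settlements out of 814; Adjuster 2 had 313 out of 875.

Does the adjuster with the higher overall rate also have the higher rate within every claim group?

Complex: the remote team 165/646 = 25.5%, Adjuster 2 144/785 = 18.3% → the remote team
Simple: the remote team 727/1156 = 62.9%, Adjuster 2 580/796 = 72.9% → Adjuster 2
Moderate: the remote team 228/814 = 28.0%, Adjuster 2 313/875 = 35.8% → Adjuster 2
Overall: the remote team 1120/2616 = 42.8%, Adjuster 2 1037/2456 = 42.2% → the remote team
Neither sweeps: the remote team wins 1 of 3 groups, Adjuster 2 wins 2. The remote team wins overall but not every group — no Simpson reversal.

No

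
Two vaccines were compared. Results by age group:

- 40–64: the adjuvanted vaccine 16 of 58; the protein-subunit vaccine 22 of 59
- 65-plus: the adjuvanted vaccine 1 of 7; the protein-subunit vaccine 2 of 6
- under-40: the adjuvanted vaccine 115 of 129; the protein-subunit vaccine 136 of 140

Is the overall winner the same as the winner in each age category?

Yes

40–64: the adjuvanted vaccine 16/58 = 27.6%, the protein-subunit vaccine 22/59 = 37.3% → the protein-subunit vaccine
65-plus: the adjuvanted vaccine 1/7 = 14.3%, the protein-subunit vaccine 2/6 = 33.3% → the protein-subunit vaccine
Under-40: the adjuvanted vaccine 115/129 = 89.1%, the protein-subunit vaccine 136/140 = 97.1% → the protein-subunit vaccine
Overall: the adjuvanted vaccine 132/194 = 68.0%, the protein-subunit vaccine 160/205 = 78.0% → the protein-subunit vaccine
The protein-subunit vaccine wins overall and in every age group — no reversal.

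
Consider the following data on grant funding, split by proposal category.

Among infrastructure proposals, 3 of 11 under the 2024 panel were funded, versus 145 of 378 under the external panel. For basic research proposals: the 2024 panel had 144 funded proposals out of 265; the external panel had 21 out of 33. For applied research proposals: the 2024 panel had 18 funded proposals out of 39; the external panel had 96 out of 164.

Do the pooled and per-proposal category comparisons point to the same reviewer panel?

Infrastructure: the 2024 panel 3/11 = 27.3%, the external panel 145/378 = 38.4% → the external panel
Basic research: the 2024 panel 144/265 = 54.3%, the external panel 21/33 = 63.6% → the external panel
Applied research: the 2024 panel 18/39 = 46.2%, the external panel 96/164 = 58.5% → the external panel
Overall: the 2024 panel 165/315 = 52.4%, the external panel 262/575 = 45.6% → the 2024 panel
The external panel wins each proposal group but the 2024 panel wins overall — the comparison reverses. The external panel's proposals skew toward infrastructure, which has a lower base rate.

No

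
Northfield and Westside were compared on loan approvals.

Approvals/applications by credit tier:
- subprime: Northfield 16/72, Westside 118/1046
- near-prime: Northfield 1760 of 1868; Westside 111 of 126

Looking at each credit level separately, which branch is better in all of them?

Subprime: Northfield 16/72 = 22.2%, Westside 118/1046 = 11.3% → Northfield
Near-prime: Northfield 1760/1868 = 94.2%, Westside 111/126 = 88.1% → Northfield
Northfield has the higher rate in both groups.

Northfield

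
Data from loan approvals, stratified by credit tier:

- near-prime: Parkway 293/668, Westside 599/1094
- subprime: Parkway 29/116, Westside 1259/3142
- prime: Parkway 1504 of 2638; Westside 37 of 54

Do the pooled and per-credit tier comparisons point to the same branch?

Near-prime: Parkway 293/668 = 43.9%, Westside 599/1094 = 54.8% → Westside
Subprime: Parkway 29/116 = 25.0%, Westside 1259/3142 = 40.1% → Westside
Prime: Parkway 1504/2638 = 57.0%, Westside 37/54 = 68.5% → Westside
Overall: Parkway 1826/3422 = 53.4%, Westside 1895/4290 = 44.2% → Parkway
Westside wins each credit group but Parkway wins overall — the comparison reverses. Westside's applications skew toward subprime, which has a lower base rate.

No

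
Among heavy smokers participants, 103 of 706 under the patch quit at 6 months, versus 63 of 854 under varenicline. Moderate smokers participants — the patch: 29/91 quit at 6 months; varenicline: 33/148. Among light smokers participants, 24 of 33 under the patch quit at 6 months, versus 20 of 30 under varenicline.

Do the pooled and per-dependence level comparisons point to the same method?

Yes

Heavy smokers: the patch 103/706 = 14.6%, varenicline 63/854 = 7.4% → the patch
Moderate smokers: the patch 29/91 = 31.9%, varenicline 33/148 = 22.3% → the patch
Light smokers: the patch 24/33 = 72.7%, varenicline 20/30 = 66.7% → the patch
Overall: the patch 156/830 = 18.8%, varenicline 116/1032 = 11.2% → the patch
The patch wins overall and in every dependence group — no reversal.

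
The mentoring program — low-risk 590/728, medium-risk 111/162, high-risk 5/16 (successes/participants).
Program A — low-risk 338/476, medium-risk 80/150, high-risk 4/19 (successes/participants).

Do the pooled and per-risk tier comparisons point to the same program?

Low-risk: the mentoring program 590/728 = 81.0%, Program A 338/476 = 71.0% → the mentoring program
Medium-risk: the mentoring program 111/162 = 68.5%, Program A 80/150 = 53.3% → the mentoring program
High-risk: the mentoring program 5/16 = 31.2%, Program A 4/19 = 21.1% → the mentoring program
Overall: the mentoring program 706/906 = 77.9%, Program A 422/645 = 65.4% → the mentoring program
The mentoring program wins overall and in every risk group — no reversal.

Yes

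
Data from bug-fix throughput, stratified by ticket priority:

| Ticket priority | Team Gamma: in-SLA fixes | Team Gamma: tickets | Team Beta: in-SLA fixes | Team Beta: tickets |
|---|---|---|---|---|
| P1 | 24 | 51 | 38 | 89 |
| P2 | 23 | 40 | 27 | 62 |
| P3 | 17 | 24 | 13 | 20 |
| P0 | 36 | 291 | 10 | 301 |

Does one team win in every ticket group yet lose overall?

No

P1: Team Gamma 24/51 = 47.1%, Team Beta 38/89 = 42.7% → Team Gamma
P2: Team Gamma 23/40 = 57.5%, Team Beta 27/62 = 43.5% → Team Gamma
P3: Team Gamma 17/24 = 70.8%, Team Beta 13/20 = 65.0% → Team Gamma
P0: Team Gamma 36/291 = 12.4%, Team Beta 10/301 = 3.3% → Team Gamma
Overall: Team Gamma 100/406 = 24.6%, Team Beta 88/472 = 18.6% → Team Gamma
Team Gamma wins overall and in every ticket group — no reversal.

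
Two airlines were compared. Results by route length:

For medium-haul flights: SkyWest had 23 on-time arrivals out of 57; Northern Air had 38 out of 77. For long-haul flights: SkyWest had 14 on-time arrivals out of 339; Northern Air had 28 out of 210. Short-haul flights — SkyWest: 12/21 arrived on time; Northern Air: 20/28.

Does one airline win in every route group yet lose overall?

No

Medium-haul: SkyWest 23/57 = 40.4%, Northern Air 38/77 = 49.4% → Northern Air
Long-haul: SkyWest 14/339 = 4.1%, Northern Air 28/210 = 13.3% → Northern Air
Short-haul: SkyWest 12/21 = 57.1%, Northern Air 20/28 = 71.4% → Northern Air
Overall: SkyWest 49/417 = 11.8%, Northern Air 86/315 = 27.3% → Northern Air
Northern Air wins overall and in every route group — no reversal.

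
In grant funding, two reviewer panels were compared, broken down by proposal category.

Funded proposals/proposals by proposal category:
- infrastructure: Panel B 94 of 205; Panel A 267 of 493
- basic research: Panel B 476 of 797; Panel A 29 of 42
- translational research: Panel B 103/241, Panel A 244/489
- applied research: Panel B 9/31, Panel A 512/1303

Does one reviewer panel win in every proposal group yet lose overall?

Infrastructure: Panel B 94/205 = 45.9%, Panel A 267/493 = 54.2% → Panel A
Basic research: Panel B 476/797 = 59.7%, Panel A 29/42 = 69.0% → Panel A
Translational research: Panel B 103/241 = 42.7%, Panel A 244/489 = 49.9% → Panel A
Applied research: Panel B 9/31 = 29.0%, Panel A 512/1303 = 39.3% → Panel A
Overall: Panel B 682/1274 = 53.5%, Panel A 1052/2327 = 45.2% → Panel B
Panel A wins each proposal group but Panel B wins overall — the comparison reverses. Panel A's proposals skew toward applied research, which has a lower base rate.

Yes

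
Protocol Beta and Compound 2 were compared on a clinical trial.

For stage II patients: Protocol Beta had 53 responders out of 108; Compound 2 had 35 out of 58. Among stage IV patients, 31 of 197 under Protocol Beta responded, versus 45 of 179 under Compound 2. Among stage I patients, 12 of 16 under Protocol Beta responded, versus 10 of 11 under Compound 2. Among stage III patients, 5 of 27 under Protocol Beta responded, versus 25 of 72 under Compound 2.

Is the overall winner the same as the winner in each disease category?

Stage II: Protocol Beta 53/108 = 49.1%, Compound 2 35/58 = 60.3% → Compound 2
Stage IV: Protocol Beta 31/197 = 15.7%, Compound 2 45/179 = 25.1% → Compound 2
Stage I: Protocol Beta 12/16 = 75.0%, Compound 2 10/11 = 90.9% → Compound 2
Stage III: Protocol Beta 5/27 = 18.5%, Compound 2 25/72 = 34.7% → Compound 2
Overall: Protocol Beta 101/348 = 29.0%, Compound 2 115/320 = 35.9% → Compound 2
Compound 2 wins overall and in every disease group — no reversal.

Yes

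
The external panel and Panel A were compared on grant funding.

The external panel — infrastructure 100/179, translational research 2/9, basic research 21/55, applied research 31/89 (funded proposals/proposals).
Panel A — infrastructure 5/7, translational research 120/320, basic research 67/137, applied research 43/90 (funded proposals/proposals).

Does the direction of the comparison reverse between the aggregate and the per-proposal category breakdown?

Yes

Infrastructure: the external panel 100/179 = 55.9%, Panel A 5/7 = 71.4% → Panel A
Translational research: the external panel 2/9 = 22.2%, Panel A 120/320 = 37.5% → Panel A
Basic research: the external panel 21/55 = 38.2%, Panel A 67/137 = 48.9% → Panel A
Applied research: the external panel 31/89 = 34.8%, Panel A 43/90 = 47.8% → Panel A
Overall: the external panel 154/332 = 46.4%, Panel A 235/554 = 42.4% → the external panel
Panel A wins each proposal group but the external panel wins overall — the comparison reverses. Panel A's proposals skew toward translational research, which has a lower base rate.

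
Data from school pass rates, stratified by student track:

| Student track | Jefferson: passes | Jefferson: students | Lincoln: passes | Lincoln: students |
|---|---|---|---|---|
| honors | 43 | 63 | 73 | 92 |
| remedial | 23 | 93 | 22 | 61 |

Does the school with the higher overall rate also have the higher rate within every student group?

Yes

Honors: Jefferson 43/63 = 68.3%, Lincoln 73/92 = 79.3% → Lincoln
Remedial: Jefferson 23/93 = 24.7%, Lincoln 22/61 = 36.1% → Lincoln
Overall: Jefferson 66/156 = 42.3%, Lincoln 95/153 = 62.1% → Lincoln
Lincoln wins overall and in every student group — no reversal.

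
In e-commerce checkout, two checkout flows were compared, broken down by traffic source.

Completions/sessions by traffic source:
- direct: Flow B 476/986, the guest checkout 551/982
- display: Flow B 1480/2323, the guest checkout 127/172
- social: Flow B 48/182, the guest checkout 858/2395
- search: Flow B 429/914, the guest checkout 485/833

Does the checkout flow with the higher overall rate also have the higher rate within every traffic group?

Direct: Flow B 476/986 = 48.3%, the guest checkout 551/982 = 56.1% → the guest checkout
Display: Flow B 1480/2323 = 63.7%, the guest checkout 127/172 = 73.8% → the guest checkout
Social: Flow B 48/182 = 26.4%, the guest checkout 858/2395 = 35.8% → the guest checkout
Search: Flow B 429/914 = 46.9%, the guest checkout 485/833 = 58.2% → the guest checkout
Overall: Flow B 2433/4405 = 55.2%, the guest checkout 2021/4382 = 46.1% → Flow B
The guest checkout wins each traffic group but Flow B wins overall — the comparison reverses. The guest checkout's sessions skew toward social, which has a lower base rate.

No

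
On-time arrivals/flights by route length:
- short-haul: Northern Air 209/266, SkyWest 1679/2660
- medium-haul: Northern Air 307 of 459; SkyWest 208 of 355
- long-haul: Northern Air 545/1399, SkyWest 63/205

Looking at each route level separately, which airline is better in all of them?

Short-haul: Northern Air 209/266 = 78.6%, SkyWest 1679/2660 = 63.1% → Northern Air
Medium-haul: Northern Air 307/459 = 66.9%, SkyWest 208/355 = 58.6% → Northern Air
Long-haul: Northern Air 545/1399 = 39.0%, SkyWest 63/205 = 30.7% → Northern Air
Northern Air has the higher rate in all 3 groups.

Northern Air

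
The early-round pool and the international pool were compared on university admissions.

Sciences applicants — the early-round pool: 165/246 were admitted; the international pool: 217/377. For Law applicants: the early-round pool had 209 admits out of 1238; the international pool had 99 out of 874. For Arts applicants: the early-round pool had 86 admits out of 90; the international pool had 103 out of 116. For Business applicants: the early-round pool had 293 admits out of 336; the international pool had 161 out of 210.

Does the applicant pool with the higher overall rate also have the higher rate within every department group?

Sciences: the early-round pool 165/246 = 67.1%, the international pool 217/377 = 57.6% → the early-round pool
Law: the early-round pool 209/1238 = 16.9%, the international pool 99/874 = 11.3% → the early-round pool
Arts: the early-round pool 86/90 = 95.6%, the international pool 103/116 = 88.8% → the early-round pool
Business: the early-round pool 293/336 = 87.2%, the international pool 161/210 = 76.7% → the early-round pool
Overall: the early-round pool 753/1910 = 39.4%, the international pool 580/1577 = 36.8% → the early-round pool
The early-round pool wins overall and in every department group — no reversal.

Yes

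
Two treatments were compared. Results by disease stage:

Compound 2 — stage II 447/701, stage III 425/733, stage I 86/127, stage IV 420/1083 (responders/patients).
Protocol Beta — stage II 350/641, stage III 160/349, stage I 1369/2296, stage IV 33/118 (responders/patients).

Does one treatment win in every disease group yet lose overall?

Yes

Stage II: Compound 2 447/701 = 63.8%, Protocol Beta 350/641 = 54.6% → Compound 2
Stage III: Compound 2 425/733 = 58.0%, Protocol Beta 160/349 = 45.8% → Compound 2
Stage I: Compound 2 86/127 = 67.7%, Protocol Beta 1369/2296 = 59.6% → Compound 2
Stage IV: Compound 2 420/1083 = 38.8%, Protocol Beta 33/118 = 28.0% → Compound 2
Overall: Compound 2 1378/2644 = 52.1%, Protocol Beta 1912/3404 = 56.2% → Protocol Beta
Compound 2 wins each disease group but Protocol Beta wins overall — the comparison reverses. Compound 2's patients skew toward stage IV, which has a lower base rate.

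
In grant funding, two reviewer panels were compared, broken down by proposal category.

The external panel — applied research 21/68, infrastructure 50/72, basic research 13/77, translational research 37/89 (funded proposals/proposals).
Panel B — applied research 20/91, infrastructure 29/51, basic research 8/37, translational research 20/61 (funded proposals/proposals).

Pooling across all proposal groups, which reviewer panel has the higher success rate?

Applied research: the external panel 21/68 = 30.9%, Panel B 20/91 = 22.0% → the external panel
Infrastructure: the external panel 50/72 = 69.4%, Panel B 29/51 = 56.9% → the external panel
Basic research: the external panel 13/77 = 16.9%, Panel B 8/37 = 21.6% → Panel B
Translational research: the external panel 37/89 = 41.6%, Panel B 20/61 = 32.8% → the external panel
Overall: the external panel 121/306 = 39.5%, Panel B 77/240 = 32.1% → the external panel
(Neither sweeps every proposal group, but the external panel has the higher pooled rate.)

the external panel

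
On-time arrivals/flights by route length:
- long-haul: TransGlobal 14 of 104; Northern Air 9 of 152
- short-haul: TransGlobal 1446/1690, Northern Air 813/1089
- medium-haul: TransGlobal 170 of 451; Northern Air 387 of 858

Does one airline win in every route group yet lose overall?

Long-haul: TransGlobal 14/104 = 13.5%, Northern Air 9/152 = 5.9% → TransGlobal
Short-haul: TransGlobal 1446/1690 = 85.6%, Northern Air 813/1089 = 74.7% → TransGlobal
Medium-haul: TransGlobal 170/451 = 37.7%, Northern Air 387/858 = 45.1% → Northern Air
Overall: TransGlobal 1630/2245 = 72.6%, Northern Air 1209/2099 = 57.6% → TransGlobal
Neither sweeps: TransGlobal wins 2 of 3 groups, Northern Air wins 1. TransGlobal wins overall but not every group — no Simpson reversal.

No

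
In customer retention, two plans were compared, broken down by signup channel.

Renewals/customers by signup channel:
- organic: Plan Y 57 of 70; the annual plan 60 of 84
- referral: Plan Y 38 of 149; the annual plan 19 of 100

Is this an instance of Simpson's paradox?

Organic: Plan Y 57/70 = 81.4%, the annual plan 60/84 = 71.4% → Plan Y
Referral: Plan Y 38/149 = 25.5%, the annual plan 19/100 = 19.0% → Plan Y
Overall: Plan Y 95/219 = 43.4%, the annual plan 79/184 = 42.9% → Plan Y
Plan Y wins overall and in every signup group — no reversal.

No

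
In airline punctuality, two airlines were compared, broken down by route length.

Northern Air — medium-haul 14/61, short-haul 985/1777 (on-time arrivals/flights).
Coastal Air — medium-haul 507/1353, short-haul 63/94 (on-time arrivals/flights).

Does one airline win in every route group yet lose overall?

Yes

Medium-haul: Northern Air 14/61 = 23.0%, Coastal Air 507/1353 = 37.5% → Coastal Air
Short-haul: Northern Air 985/1777 = 55.4%, Coastal Air 63/94 = 67.0% → Coastal Air
Overall: Northern Air 999/1838 = 54.4%, Coastal Air 570/1447 = 39.4% → Northern Air
Coastal Air wins each route group but Northern Air wins overall — the comparison reverses. Coastal Air's flights skew toward medium-haul, which has a lower base rate.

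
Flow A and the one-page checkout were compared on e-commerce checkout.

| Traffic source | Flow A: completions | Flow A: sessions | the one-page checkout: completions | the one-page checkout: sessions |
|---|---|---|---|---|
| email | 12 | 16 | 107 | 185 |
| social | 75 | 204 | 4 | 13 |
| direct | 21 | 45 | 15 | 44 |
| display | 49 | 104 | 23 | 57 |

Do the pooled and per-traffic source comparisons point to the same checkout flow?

No

Email: Flow A 12/16 = 75.0%, the one-page checkout 107/185 = 57.8% → Flow A
Social: Flow A 75/204 = 36.8%, the one-page checkout 4/13 = 30.8% → Flow A
Direct: Flow A 21/45 = 46.7%, the one-page checkout 15/44 = 34.1% → Flow A
Display: Flow A 49/104 = 47.1%, the one-page checkout 23/57 = 40.4% → Flow A
Overall: Flow A 157/369 = 42.5%, the one-page checkout 149/299 = 49.8% → the one-page checkout
Flow A wins each traffic group but the one-page checkout wins overall — the comparison reverses. Flow A's sessions skew toward social, which has a lower base rate.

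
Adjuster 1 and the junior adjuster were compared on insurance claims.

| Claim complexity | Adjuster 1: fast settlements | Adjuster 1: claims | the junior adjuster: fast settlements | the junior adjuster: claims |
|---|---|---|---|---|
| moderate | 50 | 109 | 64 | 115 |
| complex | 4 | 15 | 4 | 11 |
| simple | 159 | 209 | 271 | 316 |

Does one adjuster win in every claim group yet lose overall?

Moderate: Adjuster 1 50/109 = 45.9%, the junior adjuster 64/115 = 55.7% → the junior adjuster
Complex: Adjuster 1 4/15 = 26.7%, the junior adjuster 4/11 = 36.4% → the junior adjuster
Simple: Adjuster 1 159/209 = 76.1%, the junior adjuster 271/316 = 85.8% → the junior adjuster
Overall: Adjuster 1 213/333 = 64.0%, the junior adjuster 339/442 = 76.7% → the junior adjuster
The junior adjuster wins overall and in every claim group — no reversal.

No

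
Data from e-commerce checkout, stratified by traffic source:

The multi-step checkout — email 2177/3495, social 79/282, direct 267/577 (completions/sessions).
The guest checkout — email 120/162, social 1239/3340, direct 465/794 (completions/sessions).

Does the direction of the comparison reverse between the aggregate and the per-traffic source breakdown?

Email: the multi-step checkout 2177/3495 = 62.3%, the guest checkout 120/162 = 74.1% → the guest checkout
Social: the multi-step checkout 79/282 = 28.0%, the guest checkout 1239/3340 = 37.1% → the guest checkout
Direct: the multi-step checkout 267/577 = 46.3%, the guest checkout 465/794 = 58.6% → the guest checkout
Overall: the multi-step checkout 2523/4354 = 57.9%, the guest checkout 1824/4296 = 42.5% → the multi-step checkout
The guest checkout wins each traffic group but the multi-step checkout wins overall — the comparison reverses. The guest checkout's sessions skew toward social, which has a lower base rate.

Yes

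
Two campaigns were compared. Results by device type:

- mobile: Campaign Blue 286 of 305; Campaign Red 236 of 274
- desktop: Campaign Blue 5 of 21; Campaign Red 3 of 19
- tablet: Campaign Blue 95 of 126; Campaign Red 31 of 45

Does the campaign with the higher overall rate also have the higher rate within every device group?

Yes

Mobile: Campaign Blue 286/305 = 93.8%, Campaign Red 236/274 = 86.1% → Campaign Blue
Desktop: Campaign Blue 5/21 = 23.8%, Campaign Red 3/19 = 15.8% → Campaign Blue
Tablet: Campaign Blue 95/126 = 75.4%, Campaign Red 31/45 = 68.9% → Campaign Blue
Overall: Campaign Blue 386/452 = 85.4%, Campaign Red 270/338 = 79.9% → Campaign Blue
Campaign Blue wins overall and in every device group — no reversal.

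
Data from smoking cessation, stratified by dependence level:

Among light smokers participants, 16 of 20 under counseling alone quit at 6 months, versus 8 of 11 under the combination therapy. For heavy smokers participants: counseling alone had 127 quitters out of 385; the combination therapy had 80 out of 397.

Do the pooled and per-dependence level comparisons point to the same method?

Yes

Light smokers: counseling alone 16/20 = 80.0%, the combination therapy 8/11 = 72.7% → counseling alone
Heavy smokers: counseling alone 127/385 = 33.0%, the combination therapy 80/397 = 20.2% → counseling alone
Overall: counseling alone 143/405 = 35.3%, the combination therapy 88/408 = 21.6% → counseling alone
Counseling alone wins overall and in every dependence group — no reversal.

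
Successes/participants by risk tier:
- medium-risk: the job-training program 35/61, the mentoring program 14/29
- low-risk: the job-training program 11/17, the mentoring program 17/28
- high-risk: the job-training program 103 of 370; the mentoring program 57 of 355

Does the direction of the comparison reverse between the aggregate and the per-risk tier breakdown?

No

Medium-risk: the job-training program 35/61 = 57.4%, the mentoring program 14/29 = 48.3% → the job-training program
Low-risk: the job-training program 11/17 = 64.7%, the mentoring program 17/28 = 60.7% → the job-training program
High-risk: the job-training program 103/370 = 27.8%, the mentoring program 57/355 = 16.1% → the job-training program
Overall: the job-training program 149/448 = 33.3%, the mentoring program 88/412 = 21.4% → the job-training program
The job-training program wins overall and in every risk group — no reversal.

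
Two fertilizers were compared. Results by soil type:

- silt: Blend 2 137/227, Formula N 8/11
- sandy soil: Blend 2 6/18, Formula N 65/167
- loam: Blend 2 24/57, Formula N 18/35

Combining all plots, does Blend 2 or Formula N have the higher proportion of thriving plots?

Blend 2

Silt: Blend 2 137/227 = 60.4%, Formula N 8/11 = 72.7% → Formula N
Sandy soil: Blend 2 6/18 = 33.3%, Formula N 65/167 = 38.9% → Formula N
Loam: Blend 2 24/57 = 42.1%, Formula N 18/35 = 51.4% → Formula N
Overall: Blend 2 167/302 = 55.3%, Formula N 91/213 = 42.7% → Blend 2
(Formula N wins every soil group but Blend 2 wins overall — Formula N's plots skew toward the low-rate sandy soil group.)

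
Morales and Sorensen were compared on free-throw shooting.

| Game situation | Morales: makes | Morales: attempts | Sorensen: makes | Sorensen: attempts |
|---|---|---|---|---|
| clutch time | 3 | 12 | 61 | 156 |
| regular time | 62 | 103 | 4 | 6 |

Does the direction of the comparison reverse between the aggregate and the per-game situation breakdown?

Yes

Clutch time: Morales 3/12 = 25.0%, Sorensen 61/156 = 39.1% → Sorensen
Regular time: Morales 62/103 = 60.2%, Sorensen 4/6 = 66.7% → Sorensen
Overall: Morales 65/115 = 56.5%, Sorensen 65/162 = 40.1% → Morales
Sorensen wins each game group but Morales wins overall — the comparison reverses. Sorensen's attempts skew toward clutch time, which has a lower base rate.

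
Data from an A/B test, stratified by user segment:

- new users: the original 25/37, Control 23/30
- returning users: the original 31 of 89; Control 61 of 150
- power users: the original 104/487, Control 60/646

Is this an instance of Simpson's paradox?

No

New users: the original 25/37 = 67.6%, Control 23/30 = 76.7% → Control
Returning users: the original 31/89 = 34.8%, Control 61/150 = 40.7% → Control
Power users: the original 104/487 = 21.4%, Control 60/646 = 9.3% → the original
Overall: the original 160/613 = 26.1%, Control 144/826 = 17.4% → the original
Neither sweeps: the original wins 1 of 3 groups, Control wins 2. The original wins overall but not every group — no Simpson reversal.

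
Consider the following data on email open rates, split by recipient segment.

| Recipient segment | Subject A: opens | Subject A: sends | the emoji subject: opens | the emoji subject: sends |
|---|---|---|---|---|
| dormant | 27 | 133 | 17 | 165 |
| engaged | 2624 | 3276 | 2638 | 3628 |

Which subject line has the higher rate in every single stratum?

Dormant: Subject A 27/133 = 20.3%, the emoji subject 17/165 = 10.3% → Subject A
Engaged: Subject A 2624/3276 = 80.1%, the emoji subject 2638/3628 = 72.7% → Subject A
Subject A has the higher rate in both groups.

Subject A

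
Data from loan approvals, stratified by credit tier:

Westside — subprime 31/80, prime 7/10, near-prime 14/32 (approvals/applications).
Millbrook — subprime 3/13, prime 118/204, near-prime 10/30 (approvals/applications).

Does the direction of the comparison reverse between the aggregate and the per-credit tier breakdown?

Subprime: Westside 31/80 = 38.8%, Millbrook 3/13 = 23.1% → Westside
Prime: Westside 7/10 = 70.0%, Millbrook 118/204 = 57.8% → Westside
Near-prime: Westside 14/32 = 43.8%, Millbrook 10/30 = 33.3% → Westside
Overall: Westside 52/122 = 42.6%, Millbrook 131/247 = 53.0% → Millbrook
Westside wins each credit group but Millbrook wins overall — the comparison reverses. Westside's applications skew toward subprime, which has a lower base rate.

Yes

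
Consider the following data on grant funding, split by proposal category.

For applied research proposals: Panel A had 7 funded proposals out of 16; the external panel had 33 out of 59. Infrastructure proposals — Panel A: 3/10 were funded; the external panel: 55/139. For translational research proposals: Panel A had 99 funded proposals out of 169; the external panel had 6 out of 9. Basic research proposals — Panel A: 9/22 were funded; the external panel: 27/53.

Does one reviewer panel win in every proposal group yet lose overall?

Yes

Applied research: Panel A 7/16 = 43.8%, the external panel 33/59 = 55.9% → the external panel
Infrastructure: Panel A 3/10 = 30.0%, the external panel 55/139 = 39.6% → the external panel
Translational research: Panel A 99/169 = 58.6%, the external panel 6/9 = 66.7% → the external panel
Basic research: Panel A 9/22 = 40.9%, the external panel 27/53 = 50.9% → the external panel
Overall: Panel A 118/217 = 54.4%, the external panel 121/260 = 46.5% → Panel A
The external panel wins each proposal group but Panel A wins overall — the comparison reverses. The external panel's proposals skew toward infrastructure, which has a lower base rate.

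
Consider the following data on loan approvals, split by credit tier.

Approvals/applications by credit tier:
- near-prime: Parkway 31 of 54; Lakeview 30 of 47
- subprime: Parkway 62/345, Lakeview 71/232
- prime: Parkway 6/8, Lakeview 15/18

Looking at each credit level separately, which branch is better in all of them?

Near-prime: Parkway 31/54 = 57.4%, Lakeview 30/47 = 63.8% → Lakeview
Subprime: Parkway 62/345 = 18.0%, Lakeview 71/232 = 30.6% → Lakeview
Prime: Parkway 6/8 = 75.0%, Lakeview 15/18 = 83.3% → Lakeview
Lakeview has the higher rate in all 3 groups.

Lakeview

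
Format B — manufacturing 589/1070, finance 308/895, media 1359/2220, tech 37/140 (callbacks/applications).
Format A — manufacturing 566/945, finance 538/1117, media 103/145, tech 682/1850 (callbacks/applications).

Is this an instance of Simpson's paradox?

Manufacturing: Format B 589/1070 = 55.0%, Format A 566/945 = 59.9% → Format A
Finance: Format B 308/895 = 34.4%, Format A 538/1117 = 48.2% → Format A
Media: Format B 1359/2220 = 61.2%, Format A 103/145 = 71.0% → Format A
Tech: Format B 37/140 = 26.4%, Format A 682/1850 = 36.9% → Format A
Overall: Format B 2293/4325 = 53.0%, Format A 1889/4057 = 46.6% → Format B
Format A wins each industry group but Format B wins overall — the comparison reverses. Format A's applications skew toward tech, which has a lower base rate.

Yes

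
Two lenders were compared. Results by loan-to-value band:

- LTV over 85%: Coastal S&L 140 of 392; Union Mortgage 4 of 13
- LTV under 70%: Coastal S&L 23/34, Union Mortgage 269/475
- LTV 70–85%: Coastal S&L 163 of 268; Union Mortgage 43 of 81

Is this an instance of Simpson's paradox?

LTV over 85%: Coastal S&L 140/392 = 35.7%, Union Mortgage 4/13 = 30.8% → Coastal S&L
LTV under 70%: Coastal S&L 23/34 = 67.6%, Union Mortgage 269/475 = 56.6% → Coastal S&L
LTV 70–85%: Coastal S&L 163/268 = 60.8%, Union Mortgage 43/81 = 53.1% → Coastal S&L
Overall: Coastal S&L 326/694 = 47.0%, Union Mortgage 316/569 = 55.5% → Union Mortgage
Coastal S&L wins each loan-to-value group but Union Mortgage wins overall — the comparison reverses. Coastal S&L's loans skew toward LTV over 85%, which has a lower base rate.

Yes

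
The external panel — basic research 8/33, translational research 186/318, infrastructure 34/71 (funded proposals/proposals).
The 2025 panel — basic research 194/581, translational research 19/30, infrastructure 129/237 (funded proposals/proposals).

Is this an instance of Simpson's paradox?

Basic research: the external panel 8/33 = 24.2%, the 2025 panel 194/581 = 33.4% → the 2025 panel
Translational research: the external panel 186/318 = 58.5%, the 2025 panel 19/30 = 63.3% → the 2025 panel
Infrastructure: the external panel 34/71 = 47.9%, the 2025 panel 129/237 = 54.4% → the 2025 panel
Overall: the external panel 228/422 = 54.0%, the 2025 panel 342/848 = 40.3% → the external panel
The 2025 panel wins each proposal group but the external panel wins overall — the comparison reverses. The 2025 panel's proposals skew toward basic research, which has a lower base rate.

Yes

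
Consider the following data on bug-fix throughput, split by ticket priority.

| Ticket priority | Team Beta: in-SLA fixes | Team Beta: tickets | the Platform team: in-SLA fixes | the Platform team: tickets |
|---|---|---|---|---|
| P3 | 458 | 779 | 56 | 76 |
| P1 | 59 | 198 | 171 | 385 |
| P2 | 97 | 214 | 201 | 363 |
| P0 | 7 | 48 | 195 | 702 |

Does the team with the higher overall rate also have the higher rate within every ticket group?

P3: Team Beta 458/779 = 58.8%, the Platform team 56/76 = 73.7% → the Platform team
P1: Team Beta 59/198 = 29.8%, the Platform team 171/385 = 44.4% → the Platform team
P2: Team Beta 97/214 = 45.3%, the Platform team 201/363 = 55.4% → the Platform team
P0: Team Beta 7/48 = 14.6%, the Platform team 195/702 = 27.8% → the Platform team
Overall: Team Beta 621/1239 = 50.1%, the Platform team 623/1526 = 40.8% → Team Beta
The Platform team wins each ticket group but Team Beta wins overall — the comparison reverses. The Platform team's tickets skew toward P0, which has a lower base rate.

No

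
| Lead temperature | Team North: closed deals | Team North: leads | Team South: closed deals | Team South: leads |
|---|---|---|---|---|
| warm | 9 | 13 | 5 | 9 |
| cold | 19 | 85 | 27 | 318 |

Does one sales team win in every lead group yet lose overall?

Warm: Team North 9/13 = 69.2%, Team South 5/9 = 55.6% → Team North
Cold: Team North 19/85 = 22.4%, Team South 27/318 = 8.5% → Team North
Overall: Team North 28/98 = 28.6%, Team South 32/327 = 9.8% → Team North
Team North wins overall and in every lead group — no reversal.

No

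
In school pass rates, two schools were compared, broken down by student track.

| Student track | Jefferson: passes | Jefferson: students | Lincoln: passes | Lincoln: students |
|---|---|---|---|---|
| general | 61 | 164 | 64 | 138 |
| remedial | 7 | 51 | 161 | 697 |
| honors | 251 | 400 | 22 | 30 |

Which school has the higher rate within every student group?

General: Jefferson 61/164 = 37.2%, Lincoln 64/138 = 46.4% → Lincoln
Remedial: Jefferson 7/51 = 13.7%, Lincoln 161/697 = 23.1% → Lincoln
Honors: Jefferson 251/400 = 62.8%, Lincoln 22/30 = 73.3% → Lincoln
Lincoln has the higher rate in all 3 groups.

Lincoln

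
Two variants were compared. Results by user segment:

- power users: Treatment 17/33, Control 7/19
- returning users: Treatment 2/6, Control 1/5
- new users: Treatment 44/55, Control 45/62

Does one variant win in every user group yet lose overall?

Power users: Treatment 17/33 = 51.5%, Control 7/19 = 36.8% → Treatment
Returning users: Treatment 2/6 = 33.3%, Control 1/5 = 20.0% → Treatment
New users: Treatment 44/55 = 80.0%, Control 45/62 = 72.6% → Treatment
Overall: Treatment 63/94 = 67.0%, Control 53/86 = 61.6% → Treatment
Treatment wins overall and in every user group — no reversal.

No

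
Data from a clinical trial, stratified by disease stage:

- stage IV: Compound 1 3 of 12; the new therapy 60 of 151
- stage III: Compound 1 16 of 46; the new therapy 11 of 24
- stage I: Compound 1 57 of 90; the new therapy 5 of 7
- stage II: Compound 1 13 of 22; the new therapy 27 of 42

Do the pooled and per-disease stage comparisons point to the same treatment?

Stage IV: Compound 1 3/12 = 25.0%, the new therapy 60/151 = 39.7% → the new therapy
Stage III: Compound 1 16/46 = 34.8%, the new therapy 11/24 = 45.8% → the new therapy
Stage I: Compound 1 57/90 = 63.3%, the new therapy 5/7 = 71.4% → the new therapy
Stage II: Compound 1 13/22 = 59.1%, the new therapy 27/42 = 64.3% → the new therapy
Overall: Compound 1 89/170 = 52.4%, the new therapy 103/224 = 46.0% → Compound 1
The new therapy wins each disease group but Compound 1 wins overall — the comparison reverses. The new therapy's patients skew toward stage IV, which has a lower base rate.

No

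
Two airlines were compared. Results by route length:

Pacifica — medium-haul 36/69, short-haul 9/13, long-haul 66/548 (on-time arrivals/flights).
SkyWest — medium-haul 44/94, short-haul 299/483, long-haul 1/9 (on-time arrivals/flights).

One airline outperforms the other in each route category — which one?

Pacifica

Medium-haul: Pacifica 36/69 = 52.2%, SkyWest 44/94 = 46.8% → Pacifica
Short-haul: Pacifica 9/13 = 69.2%, SkyWest 299/483 = 61.9% → Pacifica
Long-haul: Pacifica 66/548 = 12.0%, SkyWest 1/9 = 11.1% → Pacifica
Pacifica has the higher rate in all 3 groups.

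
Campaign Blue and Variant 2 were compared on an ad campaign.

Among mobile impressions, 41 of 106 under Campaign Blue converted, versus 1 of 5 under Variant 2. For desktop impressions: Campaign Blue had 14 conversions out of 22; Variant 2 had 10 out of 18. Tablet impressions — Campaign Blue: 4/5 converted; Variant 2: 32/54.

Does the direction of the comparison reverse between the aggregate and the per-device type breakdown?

Yes

Mobile: Campaign Blue 41/106 = 38.7%, Variant 2 1/5 = 20.0% → Campaign Blue
Desktop: Campaign Blue 14/22 = 63.6%, Variant 2 10/18 = 55.6% → Campaign Blue
Tablet: Campaign Blue 4/5 = 80.0%, Variant 2 32/54 = 59.3% → Campaign Blue
Overall: Campaign Blue 59/133 = 44.4%, Variant 2 43/77 = 55.8% → Variant 2
Campaign Blue wins each device group but Variant 2 wins overall — the comparison reverses. Campaign Blue's impressions skew toward mobile, which has a lower base rate.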